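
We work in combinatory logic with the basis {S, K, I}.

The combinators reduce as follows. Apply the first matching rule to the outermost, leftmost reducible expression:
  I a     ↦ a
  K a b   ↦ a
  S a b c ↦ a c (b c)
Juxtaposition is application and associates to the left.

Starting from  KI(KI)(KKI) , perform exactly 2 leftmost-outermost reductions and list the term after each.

Answer: after 2 steps: KKI

Working:
  start: KI(KI)(KKI)
  →1  I(KKI)
  →2  KKI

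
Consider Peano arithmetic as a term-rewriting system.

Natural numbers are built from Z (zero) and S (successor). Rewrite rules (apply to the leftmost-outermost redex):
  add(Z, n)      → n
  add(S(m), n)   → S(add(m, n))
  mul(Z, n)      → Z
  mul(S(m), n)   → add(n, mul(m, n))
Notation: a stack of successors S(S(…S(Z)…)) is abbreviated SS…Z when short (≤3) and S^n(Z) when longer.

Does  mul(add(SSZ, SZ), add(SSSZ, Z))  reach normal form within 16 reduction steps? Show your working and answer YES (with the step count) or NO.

Answer: NO — after 16 steps the term is S(S(S(S(S(add(add(SZ, Z), mul(add(Z, SZ), add(SSSZ, Z)))))))), not yet normal

Derivation:
  start: mul(add(SSZ, SZ), add(SSSZ, Z))
  [1] mul(S(add(SZ, SZ)), add(SSSZ, Z))
  [2] add(add(SSSZ, Z), mul(add(SZ, SZ), add(SSSZ, Z)))
  [3] add(S(add(SSZ, Z)), mul(add(SZ, SZ), add(SSSZ, Z)))
  [4] S(add(add(SSZ, Z), mul(add(SZ, SZ), add(SSSZ, Z))))
  [5] S(add(S(add(SZ, Z)), mul(add(SZ, SZ), add(SSSZ, Z))))
  [6] S(S(add(add(SZ, Z), mul(add(SZ, SZ), add(SSSZ, Z)))))
  [7] S(S(add(S(add(Z, Z)), mul(add(SZ, SZ), add(SSSZ, Z)))))
  [8] S(S(S(add(add(Z, Z), mul(add(SZ, SZ), add(SSSZ, Z))))))
  [9] S(S(S(add(Z, mul(add(SZ, SZ), add(SSSZ, Z))))))
  [10] S(S(S(mul(add(SZ, SZ), add(SSSZ, Z)))))
  [11] S(S(S(mul(S(add(Z, SZ)), add(SSSZ, Z)))))
  [12] S(S(S(add(add(SSSZ, Z), mul(add(Z, SZ), add(SSSZ, Z))))))
  [13] S(S(S(add(S(add(SSZ, Z)), mul(add(Z, SZ), add(SSSZ, Z))))))
  [14] S(S(S(S(add(add(SSZ, Z), mul(add(Z, SZ), add(SSSZ, Z)))))))
  [15] S(S(S(S(add(S(add(SZ, Z)), mul(add(Z, SZ), add(SSSZ, Z)))))))
  [16] S(S(S(S(S(add(add(SZ, Z), mul(add(Z, SZ), add(SSSZ, Z))))))))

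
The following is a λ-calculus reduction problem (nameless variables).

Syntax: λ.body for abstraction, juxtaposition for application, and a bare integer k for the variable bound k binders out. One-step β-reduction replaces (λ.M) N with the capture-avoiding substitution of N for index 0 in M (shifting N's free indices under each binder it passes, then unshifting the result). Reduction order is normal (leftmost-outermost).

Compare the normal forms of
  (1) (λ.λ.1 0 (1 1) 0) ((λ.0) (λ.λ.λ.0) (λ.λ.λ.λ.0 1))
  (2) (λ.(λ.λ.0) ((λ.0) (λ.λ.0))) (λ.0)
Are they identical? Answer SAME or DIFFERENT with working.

Term A:
  start: (λ.λ.1 0 (1 1) 0) ((λ.0) (λ.λ.λ.0) (λ.λ.λ.λ.0 1))
  [1] λ.(λ.0) (λ.λ.λ.0) (λ.λ.λ.λ.0 1) 0 ((λ.0) (λ.λ.λ.0) (λ.λ.λ.λ.0 1) ((λ.0) (λ.λ.λ.0) (λ.λ.λ.λ.0 1))) 0
  [2] λ.(λ.λ.λ.0) (λ.λ.λ.λ.0 1) 0 ((λ.0) (λ.λ.λ.0) (λ.λ.λ.λ.0 1) ((λ.0) (λ.λ.λ.0) (λ.λ.λ.λ.0 1))) 0
  [3] λ.(λ.λ.0) 0 ((λ.0) (λ.λ.λ.0) (λ.λ.λ.λ.0 1) ((λ.0) (λ.λ.λ.0) (λ.λ.λ.λ.0 1))) 0
  [4] λ.(λ.0) ((λ.0) (λ.λ.λ.0) (λ.λ.λ.λ.0 1) ((λ.0) (λ.λ.λ.0) (λ.λ.λ.λ.0 1))) 0
  [5] λ.(λ.0) (λ.λ.λ.0) (λ.λ.λ.λ.0 1) ((λ.0) (λ.λ.λ.0) (λ.λ.λ.λ.0 1)) 0
  [6] λ.(λ.λ.λ.0) (λ.λ.λ.λ.0 1) ((λ.0) (λ.λ.λ.0) (λ.λ.λ.λ.0 1)) 0
  [7] λ.(λ.λ.0) ((λ.0) (λ.λ.λ.0) (λ.λ.λ.λ.0 1)) 0
  [8] λ.(λ.0) 0
  [9] λ.0

Term B:
  start: (λ.(λ.λ.0) ((λ.0) (λ.λ.0))) (λ.0)
  [1] (λ.λ.0) ((λ.0) (λ.λ.0))
  [2] λ.0

Answer: SAME — A ⇓ λ.0, B ⇓ λ.0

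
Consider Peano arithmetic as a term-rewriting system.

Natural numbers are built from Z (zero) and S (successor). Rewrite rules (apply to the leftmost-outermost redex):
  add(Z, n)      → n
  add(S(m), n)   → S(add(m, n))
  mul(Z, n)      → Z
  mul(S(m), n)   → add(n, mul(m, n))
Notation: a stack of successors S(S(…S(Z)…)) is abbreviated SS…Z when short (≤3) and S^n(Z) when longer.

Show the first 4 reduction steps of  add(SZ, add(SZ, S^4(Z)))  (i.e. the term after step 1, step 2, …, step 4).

Answer: after 4 steps: S^6(Z)

Working:
  start: add(SZ, add(SZ, S^4(Z)))
  [1] S(add(Z, add(SZ, S^4(Z))))
  [2] S(add(SZ, S^4(Z)))
  [3] S(S(add(Z, S^4(Z))))
  [4] S^6(Z)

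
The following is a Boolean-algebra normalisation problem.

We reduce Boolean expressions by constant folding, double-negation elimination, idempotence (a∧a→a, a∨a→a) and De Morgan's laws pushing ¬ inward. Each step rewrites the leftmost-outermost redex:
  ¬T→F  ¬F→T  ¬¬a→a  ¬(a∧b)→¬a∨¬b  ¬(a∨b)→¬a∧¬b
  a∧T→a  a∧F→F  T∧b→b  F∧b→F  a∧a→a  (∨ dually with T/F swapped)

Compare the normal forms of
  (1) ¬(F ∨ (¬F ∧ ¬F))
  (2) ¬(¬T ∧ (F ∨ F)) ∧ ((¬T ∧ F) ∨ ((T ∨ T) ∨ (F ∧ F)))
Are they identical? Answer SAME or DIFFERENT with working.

Term A:
  start: ¬(F ∨ (¬F ∧ ¬F))
  [1] ¬F ∧ ¬(¬F ∧ ¬F)
  [2] T ∧ ¬(¬F ∧ ¬F)
  [3] ¬(¬F ∧ ¬F)
  [4] ¬¬F ∨ ¬¬F
  [5] ¬¬F
  [6] F

Term B:
  start: ¬(¬T ∧ (F ∨ F)) ∧ ((¬T ∧ F) ∨ ((T ∨ T) ∨ (F ∧ F)))
  [1] (¬¬T ∨ ¬(F ∨ F)) ∧ ((¬T ∧ F) ∨ ((T ∨ T) ∨ (F ∧ F)))
  [2] (T ∨ ¬(F ∨ F)) ∧ ((¬T ∧ F) ∨ ((T ∨ T) ∨ (F ∧ F)))
  [3] T ∧ ((¬T ∧ F) ∨ ((T ∨ T) ∨ (F ∧ F)))
  [4] (¬T ∧ F) ∨ ((T ∨ T) ∨ (F ∧ F))
  [5] F ∨ ((T ∨ T) ∨ (F ∧ F))
  [6] (T ∨ T) ∨ (F ∧ F)
  [7] T ∨ (F ∧ F)
  [8] T

Answer: DIFFERENT — A ⇓ F, B ⇓ T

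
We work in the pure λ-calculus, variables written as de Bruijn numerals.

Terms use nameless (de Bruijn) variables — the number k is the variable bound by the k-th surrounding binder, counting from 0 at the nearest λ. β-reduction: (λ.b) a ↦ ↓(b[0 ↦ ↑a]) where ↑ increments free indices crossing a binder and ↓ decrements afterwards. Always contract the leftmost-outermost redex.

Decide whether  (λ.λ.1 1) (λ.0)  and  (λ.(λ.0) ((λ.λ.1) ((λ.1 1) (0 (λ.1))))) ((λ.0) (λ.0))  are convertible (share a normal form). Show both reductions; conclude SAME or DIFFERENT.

Term A:
  start: (λ.λ.1 1) (λ.0)
  [1] λ.(λ.0) (λ.0)
  [2] λ.λ.0

Term B:
  start: (λ.(λ.0) ((λ.λ.1) ((λ.1 1) (0 (λ.1))))) ((λ.0) (λ.0))
  [1] (λ.0) ((λ.λ.1) ((λ.(λ.0) (λ.0) ((λ.0) (λ.0))) ((λ.0) (λ.0) (λ.(λ.0) (λ.0)))))
  [2] (λ.λ.1) ((λ.(λ.0) (λ.0) ((λ.0) (λ.0))) ((λ.0) (λ.0) (λ.(λ.0) (λ.0))))
  [3] λ.(λ.(λ.0) (λ.0) ((λ.0) (λ.0))) ((λ.0) (λ.0) (λ.(λ.0) (λ.0)))
  [4] λ.(λ.0) (λ.0) ((λ.0) (λ.0))
  [5] λ.(λ.0) ((λ.0) (λ.0))
  [6] λ.(λ.0) (λ.0)
  [7] λ.λ.0

Answer: SAME — A ⇓ λ.λ.0, B ⇓ λ.λ.0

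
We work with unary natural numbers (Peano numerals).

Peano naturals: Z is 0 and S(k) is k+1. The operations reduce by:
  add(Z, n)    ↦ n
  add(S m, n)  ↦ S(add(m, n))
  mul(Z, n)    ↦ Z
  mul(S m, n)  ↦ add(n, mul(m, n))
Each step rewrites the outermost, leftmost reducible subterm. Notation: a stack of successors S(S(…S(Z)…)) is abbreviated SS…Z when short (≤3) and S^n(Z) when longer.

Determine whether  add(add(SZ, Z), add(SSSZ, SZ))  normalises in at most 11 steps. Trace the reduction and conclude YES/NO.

Answer: YES — reaches normal form S^5(Z) in 8 ≤ 11 steps

Reduction:
  start: add(add(SZ, Z), add(SSSZ, SZ))
  step 1: add(S(add(Z, Z)), add(SSSZ, SZ))
  step 2: S(add(add(Z, Z), add(SSSZ, SZ)))
  step 3: S(add(Z, add(SSSZ, SZ)))
  step 4: S(add(SSSZ, SZ))
  step 5: S(S(add(SSZ, SZ)))
  step 6: S(S(S(add(SZ, SZ))))
  step 7: S(S(S(S(add(Z, SZ)))))
  step 8: S^5(Z)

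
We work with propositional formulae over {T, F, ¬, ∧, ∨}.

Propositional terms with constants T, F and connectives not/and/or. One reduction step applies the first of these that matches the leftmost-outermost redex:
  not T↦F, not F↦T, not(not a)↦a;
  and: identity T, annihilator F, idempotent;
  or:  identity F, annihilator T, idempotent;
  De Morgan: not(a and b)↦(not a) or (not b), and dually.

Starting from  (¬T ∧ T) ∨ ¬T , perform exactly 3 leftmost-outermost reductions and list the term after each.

Answer: after 3 steps: F

Reduction:
  start: (¬T ∧ T) ∨ ¬T
  [1] ¬T ∨ ¬T
  [2] ¬T
  [3] F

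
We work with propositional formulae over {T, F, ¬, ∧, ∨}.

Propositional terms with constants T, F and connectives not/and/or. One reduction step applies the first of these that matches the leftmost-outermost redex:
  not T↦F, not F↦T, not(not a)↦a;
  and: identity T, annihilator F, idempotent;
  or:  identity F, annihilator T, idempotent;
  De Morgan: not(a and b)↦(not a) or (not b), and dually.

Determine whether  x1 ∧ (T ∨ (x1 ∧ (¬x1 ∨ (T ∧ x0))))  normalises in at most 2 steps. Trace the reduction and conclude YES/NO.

Answer: YES — reaches normal form x1 in 2 ≤ 2 steps

Working:
  start: x1 ∧ (T ∨ (x1 ∧ (¬x1 ∨ (T ∧ x0))))
  →1  x1 ∧ T
  →2  x1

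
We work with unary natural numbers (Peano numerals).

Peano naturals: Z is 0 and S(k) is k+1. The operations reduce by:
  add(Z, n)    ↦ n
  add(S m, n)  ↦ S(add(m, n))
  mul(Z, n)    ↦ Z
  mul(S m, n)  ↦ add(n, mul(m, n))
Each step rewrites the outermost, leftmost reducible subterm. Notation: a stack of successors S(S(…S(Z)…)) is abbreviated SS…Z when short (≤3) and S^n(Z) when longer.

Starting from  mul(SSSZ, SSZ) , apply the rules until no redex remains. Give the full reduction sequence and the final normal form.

  start: mul(SSSZ, SSZ)
  [1] add(SSZ, mul(SSZ, SSZ))
  [2] S(add(SZ, mul(SSZ, SSZ)))
  [3] S(S(add(Z, mul(SSZ, SSZ))))
  [4] S(S(mul(SSZ, SSZ)))
  [5] S(S(add(SSZ, mul(SZ, SSZ))))
  [6] S(S(S(add(SZ, mul(SZ, SSZ)))))
  [7] S(S(S(S(add(Z, mul(SZ, SSZ))))))
  [8] S(S(S(S(mul(SZ, SSZ)))))
  [9] S(S(S(S(add(SSZ, mul(Z, SSZ))))))
  [10] S(S(S(S(S(add(SZ, mul(Z, SSZ)))))))
  [11] S(S(S(S(S(S(add(Z, mul(Z, SSZ))))))))
  [12] S(S(S(S(S(S(mul(Z, SSZ)))))))
  [13] S^6(Z)

Answer: normal form = S^6(Z)  (in 13 steps)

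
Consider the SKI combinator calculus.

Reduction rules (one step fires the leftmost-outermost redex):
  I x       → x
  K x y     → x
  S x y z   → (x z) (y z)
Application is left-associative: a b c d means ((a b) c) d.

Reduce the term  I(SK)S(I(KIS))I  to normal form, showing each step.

Answer: normal form = I  (in 6 steps)

Reduction:
  start: I(SK)S(I(KIS))I
  →1  SKS(I(KIS))I
  →2  K(I(KIS))(S(I(KIS)))I
  →3  I(KIS)I
  →4  KISI
  →5  II
  →6  I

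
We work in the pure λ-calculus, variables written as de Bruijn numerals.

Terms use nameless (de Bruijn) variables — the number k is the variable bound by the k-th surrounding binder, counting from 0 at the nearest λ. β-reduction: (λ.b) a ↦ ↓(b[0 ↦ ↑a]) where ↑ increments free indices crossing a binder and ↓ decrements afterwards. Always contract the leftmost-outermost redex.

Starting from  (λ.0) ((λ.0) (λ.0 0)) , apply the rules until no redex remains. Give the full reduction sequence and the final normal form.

Answer: normal form = λ.0 0  (in 2 steps)

Working:
  start: (λ.0) ((λ.0) (λ.0 0))
  →1  (λ.0) (λ.0 0)
  →2  λ.0 0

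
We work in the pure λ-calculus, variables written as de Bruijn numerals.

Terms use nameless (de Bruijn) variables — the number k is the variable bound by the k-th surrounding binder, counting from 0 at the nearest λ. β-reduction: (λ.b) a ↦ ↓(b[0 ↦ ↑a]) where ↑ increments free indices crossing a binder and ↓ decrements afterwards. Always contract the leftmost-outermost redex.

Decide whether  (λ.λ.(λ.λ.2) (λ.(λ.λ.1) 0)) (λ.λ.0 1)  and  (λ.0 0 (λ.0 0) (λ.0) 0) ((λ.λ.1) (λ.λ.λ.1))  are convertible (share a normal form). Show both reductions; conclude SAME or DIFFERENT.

Answer: DIFFERENT — A ⇓ λ.λ.1, B ⇓ λ.0

Reduction:
Term A:
  start: (λ.λ.(λ.λ.2) (λ.(λ.λ.1) 0)) (λ.λ.0 1)
  →1  λ.(λ.λ.2) (λ.(λ.λ.1) 0)
  →2  λ.λ.1

Term B:
  start: (λ.0 0 (λ.0 0) (λ.0) 0) ((λ.λ.1) (λ.λ.λ.1))
  →1  (λ.λ.1) (λ.λ.λ.1) ((λ.λ.1) (λ.λ.λ.1)) (λ.0 0) (λ.0) ((λ.λ.1) (λ.λ.λ.1))
  →2  (λ.λ.λ.λ.1) ((λ.λ.1) (λ.λ.λ.1)) (λ.0 0) (λ.0) ((λ.λ.1) (λ.λ.λ.1))
  →3  (λ.λ.λ.1) (λ.0 0) (λ.0) ((λ.λ.1) (λ.λ.λ.1))
  →4  (λ.λ.1) (λ.0) ((λ.λ.1) (λ.λ.λ.1))
  →5  (λ.λ.0) ((λ.λ.1) (λ.λ.λ.1))
  →6  λ.0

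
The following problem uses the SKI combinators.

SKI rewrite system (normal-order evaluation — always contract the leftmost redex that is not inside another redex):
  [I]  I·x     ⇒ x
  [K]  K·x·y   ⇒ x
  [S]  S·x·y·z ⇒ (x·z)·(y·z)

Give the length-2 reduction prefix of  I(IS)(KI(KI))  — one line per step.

Answer: after 2 steps: S(KI(KI))

Derivation:
  start: I(IS)(KI(KI))
  →1  IS(KI(KI))
  →2  S(KI(KI))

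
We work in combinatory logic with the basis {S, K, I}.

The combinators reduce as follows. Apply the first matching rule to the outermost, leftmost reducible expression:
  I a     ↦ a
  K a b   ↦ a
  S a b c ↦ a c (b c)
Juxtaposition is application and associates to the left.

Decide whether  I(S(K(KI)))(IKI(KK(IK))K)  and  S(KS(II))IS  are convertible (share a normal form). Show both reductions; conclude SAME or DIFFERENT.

Term A:
  start: I(S(K(KI)))(IKI(KK(IK))K)
  [1] S(K(KI))(IKI(KK(IK))K)
  [2] S(K(KI))(KI(KK(IK))K)
  [3] S(K(KI))(IK)
  [4] S(K(KI))K

Term B:
  start: S(KS(II))IS
  [1] KS(II)S(IS)
  [2] SS(IS)
  [3] SSS

Answer: DIFFERENT — A ⇓ S(K(KI))K, B ⇓ SSS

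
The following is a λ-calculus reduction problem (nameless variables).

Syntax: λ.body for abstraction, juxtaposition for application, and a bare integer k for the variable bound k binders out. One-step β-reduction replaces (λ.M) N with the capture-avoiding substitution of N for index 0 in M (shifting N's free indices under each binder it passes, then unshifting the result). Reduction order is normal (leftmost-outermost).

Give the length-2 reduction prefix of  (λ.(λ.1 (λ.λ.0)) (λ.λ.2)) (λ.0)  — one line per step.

  start: (λ.(λ.1 (λ.λ.0)) (λ.λ.2)) (λ.0)
  step 1: (λ.(λ.0) (λ.λ.0)) (λ.λ.λ.0)
  step 2: (λ.0) (λ.λ.0)

Answer: after 2 steps: (λ.0) (λ.λ.0)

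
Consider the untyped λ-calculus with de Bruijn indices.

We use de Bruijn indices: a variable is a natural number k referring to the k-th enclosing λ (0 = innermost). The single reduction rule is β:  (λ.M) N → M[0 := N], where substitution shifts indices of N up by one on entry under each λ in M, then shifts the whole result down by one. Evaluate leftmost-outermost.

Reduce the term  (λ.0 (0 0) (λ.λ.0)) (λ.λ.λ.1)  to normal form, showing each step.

  start: (λ.0 (0 0) (λ.λ.0)) (λ.λ.λ.1)
  [1] (λ.λ.λ.1) ((λ.λ.λ.1) (λ.λ.λ.1)) (λ.λ.0)
  [2] (λ.λ.1) (λ.λ.0)
  [3] λ.λ.λ.0

Answer: normal form = λ.λ.λ.0  (in 3 steps)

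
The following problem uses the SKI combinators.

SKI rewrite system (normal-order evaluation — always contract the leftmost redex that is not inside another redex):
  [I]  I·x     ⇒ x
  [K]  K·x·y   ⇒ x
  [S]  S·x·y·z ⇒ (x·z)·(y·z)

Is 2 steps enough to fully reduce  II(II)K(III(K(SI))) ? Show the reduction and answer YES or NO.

Answer: NO — after 2 steps the term is IIK(III(K(SI))), not yet normal

Derivation:
  start: II(II)K(III(K(SI)))
  step 1: I(II)K(III(K(SI)))
  step 2: IIK(III(K(SI)))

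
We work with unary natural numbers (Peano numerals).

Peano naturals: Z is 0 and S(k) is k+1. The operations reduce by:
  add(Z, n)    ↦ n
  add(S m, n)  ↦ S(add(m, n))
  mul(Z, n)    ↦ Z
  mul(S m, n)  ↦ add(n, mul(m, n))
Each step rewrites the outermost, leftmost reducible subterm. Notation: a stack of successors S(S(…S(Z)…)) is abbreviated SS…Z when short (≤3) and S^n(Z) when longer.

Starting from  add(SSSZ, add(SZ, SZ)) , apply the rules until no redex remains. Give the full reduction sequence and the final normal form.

  start: add(SSSZ, add(SZ, SZ))
  step 1: S(add(SSZ, add(SZ, SZ)))
  step 2: S(S(add(SZ, add(SZ, SZ))))
  step 3: S(S(S(add(Z, add(SZ, SZ)))))
  step 4: S(S(S(add(SZ, SZ))))
  step 5: S(S(S(S(add(Z, SZ)))))
  step 6: S^5(Z)

Answer: normal form = S^5(Z)  (in 6 steps)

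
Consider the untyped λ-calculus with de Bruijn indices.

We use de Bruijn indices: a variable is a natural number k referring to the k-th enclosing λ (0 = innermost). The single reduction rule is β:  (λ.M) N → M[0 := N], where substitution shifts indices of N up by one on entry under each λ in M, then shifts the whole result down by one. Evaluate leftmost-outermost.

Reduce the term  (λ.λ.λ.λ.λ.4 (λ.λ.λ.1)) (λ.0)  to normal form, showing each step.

  start: (λ.λ.λ.λ.λ.4 (λ.λ.λ.1)) (λ.0)
  →1  λ.λ.λ.λ.(λ.0) (λ.λ.λ.1)
  →2  λ.λ.λ.λ.λ.λ.λ.1

Answer: normal form = λ.λ.λ.λ.λ.λ.λ.1  (in 2 steps)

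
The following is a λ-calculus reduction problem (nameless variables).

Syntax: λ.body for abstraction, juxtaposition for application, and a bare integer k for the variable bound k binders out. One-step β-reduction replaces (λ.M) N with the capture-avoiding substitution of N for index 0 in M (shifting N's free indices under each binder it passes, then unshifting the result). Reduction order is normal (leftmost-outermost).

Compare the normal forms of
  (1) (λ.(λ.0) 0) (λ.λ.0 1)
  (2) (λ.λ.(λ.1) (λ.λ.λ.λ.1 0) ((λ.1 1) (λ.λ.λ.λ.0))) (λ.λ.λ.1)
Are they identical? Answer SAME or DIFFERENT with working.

Answer: DIFFERENT — A ⇓ λ.λ.0 1, B ⇓ λ.0 (0 0)

Working:
Term A:
  start: (λ.(λ.0) 0) (λ.λ.0 1)
  →1  (λ.0) (λ.λ.0 1)
  →2  λ.λ.0 1

Term B:
  start: (λ.λ.(λ.1) (λ.λ.λ.λ.1 0) ((λ.1 1) (λ.λ.λ.λ.0))) (λ.λ.λ.1)
  →1  λ.(λ.1) (λ.λ.λ.λ.1 0) ((λ.1 1) (λ.λ.λ.λ.0))
  →2  λ.0 ((λ.1 1) (λ.λ.λ.λ.0))
  →3  λ.0 (0 0)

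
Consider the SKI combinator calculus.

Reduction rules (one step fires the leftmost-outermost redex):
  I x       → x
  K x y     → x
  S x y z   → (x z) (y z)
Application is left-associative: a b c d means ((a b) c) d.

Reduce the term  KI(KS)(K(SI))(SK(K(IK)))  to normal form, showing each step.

  start: KI(KS)(K(SI))(SK(K(IK)))
  →1  I(K(SI))(SK(K(IK)))
  →2  K(SI)(SK(K(IK)))
  →3  SI

Answer: normal form = SI  (in 3 steps)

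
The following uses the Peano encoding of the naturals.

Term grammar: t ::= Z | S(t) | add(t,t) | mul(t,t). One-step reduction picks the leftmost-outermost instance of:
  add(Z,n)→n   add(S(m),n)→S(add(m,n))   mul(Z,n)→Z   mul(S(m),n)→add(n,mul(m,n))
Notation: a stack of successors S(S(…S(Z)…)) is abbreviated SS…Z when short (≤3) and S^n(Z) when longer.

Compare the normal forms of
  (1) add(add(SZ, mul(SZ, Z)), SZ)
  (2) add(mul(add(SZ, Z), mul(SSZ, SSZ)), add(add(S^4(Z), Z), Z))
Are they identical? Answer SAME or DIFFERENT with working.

Answer: DIFFERENT — A ⇓ SSZ, B ⇓ S^8(Z)

Reduction:
Term A:
  start: add(add(SZ, mul(SZ, Z)), SZ)
  step 1: add(S(add(Z, mul(SZ, Z))), SZ)
  step 2: S(add(add(Z, mul(SZ, Z)), SZ))
  step 3: S(add(mul(SZ, Z), SZ))
  step 4: S(add(add(Z, mul(Z, Z)), SZ))
  step 5: S(add(mul(Z, Z), SZ))
  step 6: S(add(Z, SZ))
  step 7: SSZ

Term B:
  start: add(mul(add(SZ, Z), mul(SSZ, SSZ)), add(add(S^4(Z), Z), Z))
  step 1: add(mul(S(add(Z, Z)), mul(SSZ, SSZ)), add(add(S^4(Z), Z), Z))
  step 2: add(add(mul(SSZ, SSZ), mul(add(Z, Z), mul(SSZ, SSZ))), add(add(S^4(Z), Z), Z))
  step 3: add(add(add(SSZ, mul(SZ, SSZ)), mul(add(Z, Z), mul(SSZ, SSZ))), add(add(S^4(Z), Z), Z))
  step 4: add(add(S(add(SZ, mul(SZ, SSZ))), mul(add(Z, Z), mul(SSZ, SSZ))), add(add(S^4(Z), Z), Z))
  step 5: add(S(add(add(SZ, mul(SZ, SSZ)), mul(add(Z, Z), mul(SSZ, SSZ)))), add(add(S^4(Z), Z), Z))
  step 6: S(add(add(add(SZ, mul(SZ, SSZ)), mul(add(Z, Z), mul(SSZ, SSZ))), add(add(S^4(Z), Z), Z)))
  step 7: S(add(add(S(add(Z, mul(SZ, SSZ))), mul(add(Z, Z), mul(SSZ, SSZ))), add(add(S^4(Z), Z), Z)))
  step 8: S(add(S(add(add(Z, mul(SZ, SSZ)), mul(add(Z, Z), mul(SSZ, SSZ)))), add(add(S^4(Z), Z), Z)))
  step 9: S(S(add(add(add(Z, mul(SZ, SSZ)), mul(add(Z, Z), mul(SSZ, SSZ))), add(add(S^4(Z), Z), Z))))
  step 10: S(S(add(add(mul(SZ, SSZ), mul(add(Z, Z), mul(SSZ, SSZ))), add(add(S^4(Z), Z), Z))))
  step 11: S(S(add(add(add(SSZ, mul(Z, SSZ)), mul(add(Z, Z), mul(SSZ, SSZ))), add(add(S^4(Z), Z), Z))))
  step 12: S(S(add(add(S(add(SZ, mul(Z, SSZ))), mul(add(Z, Z), mul(SSZ, SSZ))), add(add(S^4(Z), Z), Z))))
  step 13: S(S(add(S(add(add(SZ, mul(Z, SSZ)), mul(add(Z, Z), mul(SSZ, SSZ)))), add(add(S^4(Z), Z), Z))))
  step 14: S(S(S(add(add(add(SZ, mul(Z, SSZ)), mul(add(Z, Z), mul(SSZ, SSZ))), add(add(S^4(Z), Z), Z)))))
  step 15: S(S(S(add(add(S(add(Z, mul(Z, SSZ))), mul(add(Z, Z), mul(SSZ, SSZ))), add(add(S^4(Z), Z), Z)))))
  step 16: S(S(S(add(S(add(add(Z, mul(Z, SSZ)), mul(add(Z, Z), mul(SSZ, SSZ)))), add(add(S^4(Z), Z), Z)))))
  step 17: S(S(S(S(add(add(add(Z, mul(Z, SSZ)), mul(add(Z, Z), mul(SSZ, SSZ))), add(add(S^4(Z), Z), Z))))))
  step 18: S(S(S(S(add(add(mul(Z, SSZ), mul(add(Z, Z), mul(SSZ, SSZ))), add(add(S^4(Z), Z), Z))))))
  step 19: S(S(S(S(add(add(Z, mul(add(Z, Z), mul(SSZ, SSZ))), add(add(S^4(Z), Z), Z))))))
  step 20: S(S(S(S(add(mul(add(Z, Z), mul(SSZ, SSZ)), add(add(S^4(Z), Z), Z))))))
  step 21: S(S(S(S(add(mul(Z, mul(SSZ, SSZ)), add(add(S^4(Z), Z), Z))))))
  step 22: S(S(S(S(add(Z, add(add(S^4(Z), Z), Z))))))
  step 23: S(S(S(S(add(add(S^4(Z), Z), Z)))))
  step 24: S(S(S(S(add(S(add(SSSZ, Z)), Z)))))
  step 25: S(S(S(S(S(add(add(SSSZ, Z), Z))))))
  step 26: S(S(S(S(S(add(S(add(SSZ, Z)), Z))))))
  step 27: S(S(S(S(S(S(add(add(SSZ, Z), Z)))))))
  step 28: S(S(S(S(S(S(add(S(add(SZ, Z)), Z)))))))
  step 29: S(S(S(S(S(S(S(add(add(SZ, Z), Z))))))))
  step 30: S(S(S(S(S(S(S(add(S(add(Z, Z)), Z))))))))
  step 31: S(S(S(S(S(S(S(S(add(add(Z, Z), Z)))))))))
  step 32: S(S(S(S(S(S(S(S(add(Z, Z)))))))))
  step 33: S^8(Z)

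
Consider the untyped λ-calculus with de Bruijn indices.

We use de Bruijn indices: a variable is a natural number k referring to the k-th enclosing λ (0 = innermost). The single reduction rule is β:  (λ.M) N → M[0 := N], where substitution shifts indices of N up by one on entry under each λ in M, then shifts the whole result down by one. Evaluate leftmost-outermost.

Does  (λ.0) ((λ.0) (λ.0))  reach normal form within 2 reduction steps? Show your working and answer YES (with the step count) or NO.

Answer: YES — reaches normal form λ.0 in 2 ≤ 2 steps

Derivation:
  start: (λ.0) ((λ.0) (λ.0))
  →1  (λ.0) (λ.0)
  →2  λ.0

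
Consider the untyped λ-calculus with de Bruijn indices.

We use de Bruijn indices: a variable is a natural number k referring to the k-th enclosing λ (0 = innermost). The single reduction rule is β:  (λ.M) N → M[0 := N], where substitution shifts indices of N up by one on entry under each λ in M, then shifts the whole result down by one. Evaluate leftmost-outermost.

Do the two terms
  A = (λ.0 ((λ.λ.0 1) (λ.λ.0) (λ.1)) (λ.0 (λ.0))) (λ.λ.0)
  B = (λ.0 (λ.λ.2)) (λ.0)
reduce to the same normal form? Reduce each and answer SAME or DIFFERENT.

Term A:
  start: (λ.0 ((λ.λ.0 1) (λ.λ.0) (λ.1)) (λ.0 (λ.0))) (λ.λ.0)
  step 1: (λ.λ.0) ((λ.λ.0 1) (λ.λ.0) (λ.λ.λ.0)) (λ.0 (λ.0))
  step 2: (λ.0) (λ.0 (λ.0))
  step 3: λ.0 (λ.0)

Term B:
  start: (λ.0 (λ.λ.2)) (λ.0)
  step 1: (λ.0) (λ.λ.λ.0)
  step 2: λ.λ.λ.0

Answer: DIFFERENT — A ⇓ λ.0 (λ.0), B ⇓ λ.λ.λ.0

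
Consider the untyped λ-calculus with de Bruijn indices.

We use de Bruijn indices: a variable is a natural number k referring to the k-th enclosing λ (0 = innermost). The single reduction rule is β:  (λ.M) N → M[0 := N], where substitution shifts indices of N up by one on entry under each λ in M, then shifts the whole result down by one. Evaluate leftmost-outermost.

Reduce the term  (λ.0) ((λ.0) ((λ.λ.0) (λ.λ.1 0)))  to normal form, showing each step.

  start: (λ.0) ((λ.0) ((λ.λ.0) (λ.λ.1 0)))
  [1] (λ.0) ((λ.λ.0) (λ.λ.1 0))
  [2] (λ.λ.0) (λ.λ.1 0)
  [3] λ.0

Answer: normal form = λ.0  (in 3 steps)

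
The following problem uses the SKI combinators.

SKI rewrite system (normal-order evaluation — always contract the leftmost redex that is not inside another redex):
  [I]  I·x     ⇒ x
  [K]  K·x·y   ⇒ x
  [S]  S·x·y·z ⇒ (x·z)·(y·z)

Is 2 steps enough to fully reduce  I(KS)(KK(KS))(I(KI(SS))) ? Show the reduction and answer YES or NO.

Answer: NO — after 2 steps the term is S(I(KI(SS))), not yet normal

Reduction:
  start: I(KS)(KK(KS))(I(KI(SS)))
  →1  KS(KK(KS))(I(KI(SS)))
  →2  S(I(KI(SS)))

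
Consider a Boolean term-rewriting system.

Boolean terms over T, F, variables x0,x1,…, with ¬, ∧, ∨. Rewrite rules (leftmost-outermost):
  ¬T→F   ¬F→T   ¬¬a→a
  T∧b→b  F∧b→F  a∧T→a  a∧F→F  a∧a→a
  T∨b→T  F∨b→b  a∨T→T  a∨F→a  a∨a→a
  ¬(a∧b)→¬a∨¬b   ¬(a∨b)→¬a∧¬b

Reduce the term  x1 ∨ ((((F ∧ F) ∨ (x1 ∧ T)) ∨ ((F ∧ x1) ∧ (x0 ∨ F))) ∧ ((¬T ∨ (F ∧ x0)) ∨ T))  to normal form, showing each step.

Answer: normal form = x1  (in 9 steps)

Derivation:
  start: x1 ∨ ((((F ∧ F) ∨ (x1 ∧ T)) ∨ ((F ∧ x1) ∧ (x0 ∨ F))) ∧ ((¬T ∨ (F ∧ x0)) ∨ T))
  [1] x1 ∨ (((F ∨ (x1 ∧ T)) ∨ ((F ∧ x1) ∧ (x0 ∨ F))) ∧ ((¬T ∨ (F ∧ x0)) ∨ T))
  [2] x1 ∨ (((x1 ∧ T) ∨ ((F ∧ x1) ∧ (x0 ∨ F))) ∧ ((¬T ∨ (F ∧ x0)) ∨ T))
  [3] x1 ∨ ((x1 ∨ ((F ∧ x1) ∧ (x0 ∨ F))) ∧ ((¬T ∨ (F ∧ x0)) ∨ T))
  [4] x1 ∨ ((x1 ∨ (F ∧ (x0 ∨ F))) ∧ ((¬T ∨ (F ∧ x0)) ∨ T))
  [5] x1 ∨ ((x1 ∨ F) ∧ ((¬T ∨ (F ∧ x0)) ∨ T))
  [6] x1 ∨ (x1 ∧ ((¬T ∨ (F ∧ x0)) ∨ T))
  [7] x1 ∨ (x1 ∧ T)
  [8] x1 ∨ x1
  [9] x1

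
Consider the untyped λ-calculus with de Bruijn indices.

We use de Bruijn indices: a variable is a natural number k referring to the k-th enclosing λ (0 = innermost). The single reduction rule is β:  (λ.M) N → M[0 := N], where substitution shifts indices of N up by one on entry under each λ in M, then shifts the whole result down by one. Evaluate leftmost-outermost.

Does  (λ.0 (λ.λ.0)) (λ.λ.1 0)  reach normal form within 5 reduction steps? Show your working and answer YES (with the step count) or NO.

  start: (λ.0 (λ.λ.0)) (λ.λ.1 0)
  [1] (λ.λ.1 0) (λ.λ.0)
  [2] λ.(λ.λ.0) 0
  [3] λ.λ.0

Answer: YES — reaches normal form λ.λ.0 in 3 ≤ 5 steps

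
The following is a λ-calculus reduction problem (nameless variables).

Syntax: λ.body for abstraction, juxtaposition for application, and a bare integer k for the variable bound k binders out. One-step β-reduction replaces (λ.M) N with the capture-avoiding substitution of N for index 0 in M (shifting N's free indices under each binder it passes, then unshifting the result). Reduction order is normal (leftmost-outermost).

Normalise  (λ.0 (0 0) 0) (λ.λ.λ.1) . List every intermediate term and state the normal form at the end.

Answer: normal form = λ.λ.λ.λ.1  (in 3 steps)

Reduction:
  start: (λ.0 (0 0) 0) (λ.λ.λ.1)
  step 1: (λ.λ.λ.1) ((λ.λ.λ.1) (λ.λ.λ.1)) (λ.λ.λ.1)
  step 2: (λ.λ.1) (λ.λ.λ.1)
  step 3: λ.λ.λ.λ.1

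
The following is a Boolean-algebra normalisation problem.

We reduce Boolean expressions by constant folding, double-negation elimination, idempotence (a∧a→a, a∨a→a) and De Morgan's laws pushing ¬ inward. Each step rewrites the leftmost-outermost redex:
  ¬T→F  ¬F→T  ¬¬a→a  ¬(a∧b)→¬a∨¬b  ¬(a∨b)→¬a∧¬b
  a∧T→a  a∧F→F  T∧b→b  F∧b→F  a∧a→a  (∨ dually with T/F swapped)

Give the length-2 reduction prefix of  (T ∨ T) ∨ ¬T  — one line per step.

  start: (T ∨ T) ∨ ¬T
  →1  T ∨ ¬T
  →2  T

Answer: after 2 steps: T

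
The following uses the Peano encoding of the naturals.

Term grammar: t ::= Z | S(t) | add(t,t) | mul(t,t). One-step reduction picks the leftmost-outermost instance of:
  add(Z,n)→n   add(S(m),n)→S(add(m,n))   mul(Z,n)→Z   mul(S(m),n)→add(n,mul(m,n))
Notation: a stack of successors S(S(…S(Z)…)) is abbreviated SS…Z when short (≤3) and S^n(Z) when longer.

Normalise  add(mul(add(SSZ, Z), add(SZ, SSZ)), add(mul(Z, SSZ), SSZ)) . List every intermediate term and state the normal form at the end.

  start: add(mul(add(SSZ, Z), add(SZ, SSZ)), add(mul(Z, SSZ), SSZ))
  →1  add(mul(S(add(SZ, Z)), add(SZ, SSZ)), add(mul(Z, SSZ), SSZ))
  →2  add(add(add(SZ, SSZ), mul(add(SZ, Z), add(SZ, SSZ))), add(mul(Z, SSZ), SSZ))
  →3  add(add(S(add(Z, SSZ)), mul(add(SZ, Z), add(SZ, SSZ))), add(mul(Z, SSZ), SSZ))
  →4  add(S(add(add(Z, SSZ), mul(add(SZ, Z), add(SZ, SSZ)))), add(mul(Z, SSZ), SSZ))
  →5  S(add(add(add(Z, SSZ), mul(add(SZ, Z), add(SZ, SSZ))), add(mul(Z, SSZ), SSZ)))
  →6  S(add(add(SSZ, mul(add(SZ, Z), add(SZ, SSZ))), add(mul(Z, SSZ), SSZ)))
  →7  S(add(S(add(SZ, mul(add(SZ, Z), add(SZ, SSZ)))), add(mul(Z, SSZ), SSZ)))
  →8  S(S(add(add(SZ, mul(add(SZ, Z), add(SZ, SSZ))), add(mul(Z, SSZ), SSZ))))
  →9  S(S(add(S(add(Z, mul(add(SZ, Z), add(SZ, SSZ)))), add(mul(Z, SSZ), SSZ))))
  →10  S(S(S(add(add(Z, mul(add(SZ, Z), add(SZ, SSZ))), add(mul(Z, SSZ), SSZ)))))
  →11  S(S(S(add(mul(add(SZ, Z), add(SZ, SSZ)), add(mul(Z, SSZ), SSZ)))))
  →12  S(S(S(add(mul(S(add(Z, Z)), add(SZ, SSZ)), add(mul(Z, SSZ), SSZ)))))
  →13  S(S(S(add(add(add(SZ, SSZ), mul(add(Z, Z), add(SZ, SSZ))), add(mul(Z, SSZ), SSZ)))))
  →14  S(S(S(add(add(S(add(Z, SSZ)), mul(add(Z, Z), add(SZ, SSZ))), add(mul(Z, SSZ), SSZ)))))
  →15  S(S(S(add(S(add(add(Z, SSZ), mul(add(Z, Z), add(SZ, SSZ)))), add(mul(Z, SSZ), SSZ)))))
  →16  S(S(S(S(add(add(add(Z, SSZ), mul(add(Z, Z), add(SZ, SSZ))), add(mul(Z, SSZ), SSZ))))))
  →17  S(S(S(S(add(add(SSZ, mul(add(Z, Z), add(SZ, SSZ))), add(mul(Z, SSZ), SSZ))))))
  →18  S(S(S(S(add(S(add(SZ, mul(add(Z, Z), add(SZ, SSZ)))), add(mul(Z, SSZ), SSZ))))))
  →19  S(S(S(S(S(add(add(SZ, mul(add(Z, Z), add(SZ, SSZ))), add(mul(Z, SSZ), SSZ)))))))
  →20  S(S(S(S(S(add(S(add(Z, mul(add(Z, Z), add(SZ, SSZ)))), add(mul(Z, SSZ), SSZ)))))))
  →21  S(S(S(S(S(S(add(add(Z, mul(add(Z, Z), add(SZ, SSZ))), add(mul(Z, SSZ), SSZ))))))))
  →22  S(S(S(S(S(S(add(mul(add(Z, Z), add(SZ, SSZ)), add(mul(Z, SSZ), SSZ))))))))
  →23  S(S(S(S(S(S(add(mul(Z, add(SZ, SSZ)), add(mul(Z, SSZ), SSZ))))))))
  →24  S(S(S(S(S(S(add(Z, add(mul(Z, SSZ), SSZ))))))))
  →25  S(S(S(S(S(S(add(mul(Z, SSZ), SSZ)))))))
  →26  S(S(S(S(S(S(add(Z, SSZ)))))))
  →27  S^8(Z)

Answer: normal form = S^8(Z)  (in 27 steps)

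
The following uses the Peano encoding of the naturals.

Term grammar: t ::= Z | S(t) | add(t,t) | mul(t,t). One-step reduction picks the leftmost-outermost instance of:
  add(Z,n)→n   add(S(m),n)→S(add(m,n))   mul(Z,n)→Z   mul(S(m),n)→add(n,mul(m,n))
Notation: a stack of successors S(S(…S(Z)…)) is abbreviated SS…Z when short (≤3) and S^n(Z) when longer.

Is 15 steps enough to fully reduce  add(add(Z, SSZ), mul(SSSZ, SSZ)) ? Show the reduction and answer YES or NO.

  start: add(add(Z, SSZ), mul(SSSZ, SSZ))
  step 1: add(SSZ, mul(SSSZ, SSZ))
  step 2: S(add(SZ, mul(SSSZ, SSZ)))
  step 3: S(S(add(Z, mul(SSSZ, SSZ))))
  step 4: S(S(mul(SSSZ, SSZ)))
  step 5: S(S(add(SSZ, mul(SSZ, SSZ))))
  step 6: S(S(S(add(SZ, mul(SSZ, SSZ)))))
  step 7: S(S(S(S(add(Z, mul(SSZ, SSZ))))))
  step 8: S(S(S(S(mul(SSZ, SSZ)))))
  step 9: S(S(S(S(add(SSZ, mul(SZ, SSZ))))))
  step 10: S(S(S(S(S(add(SZ, mul(SZ, SSZ)))))))
  step 11: S(S(S(S(S(S(add(Z, mul(SZ, SSZ))))))))
  step 12: S(S(S(S(S(S(mul(SZ, SSZ)))))))
  step 13: S(S(S(S(S(S(add(SSZ, mul(Z, SSZ))))))))
  step 14: S(S(S(S(S(S(S(add(SZ, mul(Z, SSZ)))))))))
  step 15: S(S(S(S(S(S(S(S(add(Z, mul(Z, SSZ))))))))))

Answer: NO — after 15 steps the term is S(S(S(S(S(S(S(S(add(Z, mul(Z, SSZ)))))))))), not yet normal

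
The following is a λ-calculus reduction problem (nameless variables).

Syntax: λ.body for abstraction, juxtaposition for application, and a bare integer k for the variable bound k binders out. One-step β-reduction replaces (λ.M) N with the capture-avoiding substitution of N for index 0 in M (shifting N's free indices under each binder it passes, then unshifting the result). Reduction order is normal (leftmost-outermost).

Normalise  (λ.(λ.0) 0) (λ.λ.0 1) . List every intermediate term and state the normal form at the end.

Answer: normal form = λ.λ.0 1  (in 2 steps)

Working:
  start: (λ.(λ.0) 0) (λ.λ.0 1)
  [1] (λ.0) (λ.λ.0 1)
  [2] λ.λ.0 1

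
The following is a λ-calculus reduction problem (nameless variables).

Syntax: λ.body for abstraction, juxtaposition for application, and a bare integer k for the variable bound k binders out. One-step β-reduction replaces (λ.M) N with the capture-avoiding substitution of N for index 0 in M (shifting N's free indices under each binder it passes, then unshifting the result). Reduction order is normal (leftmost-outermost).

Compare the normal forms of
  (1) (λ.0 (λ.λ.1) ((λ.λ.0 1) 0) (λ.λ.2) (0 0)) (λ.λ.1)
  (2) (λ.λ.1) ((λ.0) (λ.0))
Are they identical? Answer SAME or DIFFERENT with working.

Term A:
  start: (λ.0 (λ.λ.1) ((λ.λ.0 1) 0) (λ.λ.2) (0 0)) (λ.λ.1)
  [1] (λ.λ.1) (λ.λ.1) ((λ.λ.0 1) (λ.λ.1)) (λ.λ.λ.λ.1) ((λ.λ.1) (λ.λ.1))
  [2] (λ.λ.λ.1) ((λ.λ.0 1) (λ.λ.1)) (λ.λ.λ.λ.1) ((λ.λ.1) (λ.λ.1))
  [3] (λ.λ.1) (λ.λ.λ.λ.1) ((λ.λ.1) (λ.λ.1))
  [4] (λ.λ.λ.λ.λ.1) ((λ.λ.1) (λ.λ.1))
  [5] λ.λ.λ.λ.1

Term B:
  start: (λ.λ.1) ((λ.0) (λ.0))
  [1] λ.(λ.0) (λ.0)
  [2] λ.λ.0

Answer: DIFFERENT — A ⇓ λ.λ.λ.λ.1, B ⇓ λ.λ.0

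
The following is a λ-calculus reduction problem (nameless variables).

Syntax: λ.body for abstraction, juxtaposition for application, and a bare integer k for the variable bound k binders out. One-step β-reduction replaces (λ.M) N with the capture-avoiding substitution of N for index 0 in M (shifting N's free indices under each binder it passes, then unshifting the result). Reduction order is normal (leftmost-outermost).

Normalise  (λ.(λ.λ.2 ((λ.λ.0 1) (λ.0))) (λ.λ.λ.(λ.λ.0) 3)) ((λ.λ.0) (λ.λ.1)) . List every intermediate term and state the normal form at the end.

  start: (λ.(λ.λ.2 ((λ.λ.0 1) (λ.0))) (λ.λ.λ.(λ.λ.0) 3)) ((λ.λ.0) (λ.λ.1))
  step 1: (λ.λ.(λ.λ.0) (λ.λ.1) ((λ.λ.0 1) (λ.0))) (λ.λ.λ.(λ.λ.0) ((λ.λ.0) (λ.λ.1)))
  step 2: λ.(λ.λ.0) (λ.λ.1) ((λ.λ.0 1) (λ.0))
  step 3: λ.(λ.0) ((λ.λ.0 1) (λ.0))
  step 4: λ.(λ.λ.0 1) (λ.0)
  step 5: λ.λ.0 (λ.0)

Answer: normal form = λ.λ.0 (λ.0)  (in 5 steps)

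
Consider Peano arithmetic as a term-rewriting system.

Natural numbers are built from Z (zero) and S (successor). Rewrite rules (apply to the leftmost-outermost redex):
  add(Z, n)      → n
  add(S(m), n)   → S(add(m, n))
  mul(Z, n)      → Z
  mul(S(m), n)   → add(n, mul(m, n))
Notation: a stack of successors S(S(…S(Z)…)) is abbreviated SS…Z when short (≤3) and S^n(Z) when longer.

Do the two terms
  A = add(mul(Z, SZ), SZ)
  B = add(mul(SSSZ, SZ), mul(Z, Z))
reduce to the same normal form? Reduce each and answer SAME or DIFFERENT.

Term A:
  start: add(mul(Z, SZ), SZ)
  [1] add(Z, SZ)
  [2] SZ

Term B:
  start: add(mul(SSSZ, SZ), mul(Z, Z))
  [1] add(add(SZ, mul(SSZ, SZ)), mul(Z, Z))
  [2] add(S(add(Z, mul(SSZ, SZ))), mul(Z, Z))
  [3] S(add(add(Z, mul(SSZ, SZ)), mul(Z, Z)))
  [4] S(add(mul(SSZ, SZ), mul(Z, Z)))
  [5] S(add(add(SZ, mul(SZ, SZ)), mul(Z, Z)))
  [6] S(add(S(add(Z, mul(SZ, SZ))), mul(Z, Z)))
  [7] S(S(add(add(Z, mul(SZ, SZ)), mul(Z, Z))))
  [8] S(S(add(mul(SZ, SZ), mul(Z, Z))))
  [9] S(S(add(add(SZ, mul(Z, SZ)), mul(Z, Z))))
  [10] S(S(add(S(add(Z, mul(Z, SZ))), mul(Z, Z))))
  [11] S(S(S(add(add(Z, mul(Z, SZ)), mul(Z, Z)))))
  [12] S(S(S(add(mul(Z, SZ), mul(Z, Z)))))
  [13] S(S(S(add(Z, mul(Z, Z)))))
  [14] S(S(S(mul(Z, Z))))
  [15] SSSZ

Answer: DIFFERENT — A ⇓ SZ, B ⇓ SSSZ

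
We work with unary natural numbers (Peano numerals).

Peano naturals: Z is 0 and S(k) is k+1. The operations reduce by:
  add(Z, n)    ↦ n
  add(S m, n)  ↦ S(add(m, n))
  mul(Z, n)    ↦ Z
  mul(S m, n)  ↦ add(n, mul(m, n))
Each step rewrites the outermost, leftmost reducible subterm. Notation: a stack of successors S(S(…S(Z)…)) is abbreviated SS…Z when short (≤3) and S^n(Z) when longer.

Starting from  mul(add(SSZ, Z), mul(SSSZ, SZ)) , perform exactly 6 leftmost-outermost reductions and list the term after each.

  start: mul(add(SSZ, Z), mul(SSSZ, SZ))
  step 1: mul(S(add(SZ, Z)), mul(SSSZ, SZ))
  step 2: add(mul(SSSZ, SZ), mul(add(SZ, Z), mul(SSSZ, SZ)))
  step 3: add(add(SZ, mul(SSZ, SZ)), mul(add(SZ, Z), mul(SSSZ, SZ)))
  step 4: add(S(add(Z, mul(SSZ, SZ))), mul(add(SZ, Z), mul(SSSZ, SZ)))
  step 5: S(add(add(Z, mul(SSZ, SZ)), mul(add(SZ, Z), mul(SSSZ, SZ))))
  step 6: S(add(mul(SSZ, SZ), mul(add(SZ, Z), mul(SSSZ, SZ))))

Answer: after 6 steps: S(add(mul(SSZ, SZ), mul(add(SZ, Z), mul(SSSZ, SZ))))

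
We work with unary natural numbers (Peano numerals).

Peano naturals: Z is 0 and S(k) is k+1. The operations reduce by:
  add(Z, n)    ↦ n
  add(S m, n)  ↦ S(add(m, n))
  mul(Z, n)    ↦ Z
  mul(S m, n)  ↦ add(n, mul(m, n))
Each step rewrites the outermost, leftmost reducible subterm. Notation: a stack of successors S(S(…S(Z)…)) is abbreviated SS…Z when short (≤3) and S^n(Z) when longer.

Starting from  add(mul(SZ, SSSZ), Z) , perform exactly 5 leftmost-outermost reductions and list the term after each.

  start: add(mul(SZ, SSSZ), Z)
  [1] add(add(SSSZ, mul(Z, SSSZ)), Z)
  [2] add(S(add(SSZ, mul(Z, SSSZ))), Z)
  [3] S(add(add(SSZ, mul(Z, SSSZ)), Z))
  [4] S(add(S(add(SZ, mul(Z, SSSZ))), Z))
  [5] S(S(add(add(SZ, mul(Z, SSSZ)), Z)))

Answer: after 5 steps: S(S(add(add(SZ, mul(Z, SSSZ)), Z)))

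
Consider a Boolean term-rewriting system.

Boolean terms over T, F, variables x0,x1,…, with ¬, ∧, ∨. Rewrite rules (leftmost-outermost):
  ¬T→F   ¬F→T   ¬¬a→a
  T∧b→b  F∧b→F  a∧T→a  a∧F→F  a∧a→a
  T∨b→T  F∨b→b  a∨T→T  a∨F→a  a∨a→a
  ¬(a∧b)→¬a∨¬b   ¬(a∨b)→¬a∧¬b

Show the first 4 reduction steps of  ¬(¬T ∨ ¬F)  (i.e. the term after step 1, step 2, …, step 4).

  start: ¬(¬T ∨ ¬F)
  →1  ¬¬T ∧ ¬¬F
  →2  T ∧ ¬¬F
  →3  ¬¬F
  →4  F

Answer: after 4 steps: F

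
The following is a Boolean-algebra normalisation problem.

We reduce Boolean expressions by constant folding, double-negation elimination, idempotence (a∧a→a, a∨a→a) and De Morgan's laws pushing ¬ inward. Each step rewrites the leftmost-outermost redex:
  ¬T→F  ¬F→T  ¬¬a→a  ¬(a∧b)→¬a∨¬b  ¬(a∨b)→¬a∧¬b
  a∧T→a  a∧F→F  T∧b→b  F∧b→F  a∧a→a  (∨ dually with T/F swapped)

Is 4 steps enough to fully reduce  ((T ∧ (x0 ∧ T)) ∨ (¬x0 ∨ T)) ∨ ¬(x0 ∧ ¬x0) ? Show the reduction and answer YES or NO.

  start: ((T ∧ (x0 ∧ T)) ∨ (¬x0 ∨ T)) ∨ ¬(x0 ∧ ¬x0)
  [1] ((x0 ∧ T) ∨ (¬x0 ∨ T)) ∨ ¬(x0 ∧ ¬x0)
  [2] (x0 ∨ (¬x0 ∨ T)) ∨ ¬(x0 ∧ ¬x0)
  [3] (x0 ∨ T) ∨ ¬(x0 ∧ ¬x0)
  [4] T ∨ ¬(x0 ∧ ¬x0)

Answer: NO — after 4 steps the term is T ∨ ¬(x0 ∧ ¬x0), not yet normal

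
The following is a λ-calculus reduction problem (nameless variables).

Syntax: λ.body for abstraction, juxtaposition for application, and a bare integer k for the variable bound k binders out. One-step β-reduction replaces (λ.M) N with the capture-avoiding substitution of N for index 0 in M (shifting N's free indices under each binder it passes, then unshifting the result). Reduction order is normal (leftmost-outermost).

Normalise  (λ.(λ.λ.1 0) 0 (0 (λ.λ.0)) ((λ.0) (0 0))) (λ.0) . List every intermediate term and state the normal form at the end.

Answer: normal form = λ.0  (in 6 steps)

Derivation:
  start: (λ.(λ.λ.1 0) 0 (0 (λ.λ.0)) ((λ.0) (0 0))) (λ.0)
  [1] (λ.λ.1 0) (λ.0) ((λ.0) (λ.λ.0)) ((λ.0) ((λ.0) (λ.0)))
  [2] (λ.(λ.0) 0) ((λ.0) (λ.λ.0)) ((λ.0) ((λ.0) (λ.0)))
  [3] (λ.0) ((λ.0) (λ.λ.0)) ((λ.0) ((λ.0) (λ.0)))
  [4] (λ.0) (λ.λ.0) ((λ.0) ((λ.0) (λ.0)))
  [5] (λ.λ.0) ((λ.0) ((λ.0) (λ.0)))
  [6] λ.0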